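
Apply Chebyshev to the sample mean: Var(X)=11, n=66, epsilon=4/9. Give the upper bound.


Var(Xbar) = Var(X)/n = 11/66
Chebyshev: P(|Xbar-mu| >= 4/9) <= Var(Xbar)/(4/9)^2 = (1/6)/(16/81) = 27/32

27/32


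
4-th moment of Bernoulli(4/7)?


For Bernoulli: X in {0,1}
E[X^4] = 0^4*(1-4/7) + 1^4*4/7 = 4/7

4/7


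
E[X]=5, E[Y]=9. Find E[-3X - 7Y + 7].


E[-3X - 7Y + 7] = -3*E[X] - 7*E[Y] + 7
= (-3)*(5) + (-7)*(9) + (7)
= -15 - 63 + 7 = -71

-71


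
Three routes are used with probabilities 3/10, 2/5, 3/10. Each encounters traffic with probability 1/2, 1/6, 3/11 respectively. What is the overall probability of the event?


P(A) = P(A|B1)P(B1) + P(A|B2)P(B2) + P(A|B3)P(B3)
= 1/2*3/10 + 1/6*2/5 + 3/11*3/10
= 3/20 + 1/15 + 9/110 = 197/660

197/660


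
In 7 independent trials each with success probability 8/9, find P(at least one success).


P(at least one) = 1 - P(none)
P(none) = (1 - 8/9)^7 = (1/9)^7 = 1/4782969
P(at least one) = 1 - 1/4782969 = 4782968/4782969

4782968/4782969


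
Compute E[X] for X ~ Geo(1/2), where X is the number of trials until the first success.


For geometric (trials until first success), E[X] = 1/p = 1/(1/2) = 2

2


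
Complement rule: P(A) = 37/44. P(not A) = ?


P(A') = 1 - P(A) = 1 - 37/44 = 7/44

7/44


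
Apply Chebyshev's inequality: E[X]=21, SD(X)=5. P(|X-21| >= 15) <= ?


k = 15/5 = 3
Chebyshev: P(|X-mu| >= k*sigma) <= 1/k^2 = 1/3^2 = 1/9

1/9


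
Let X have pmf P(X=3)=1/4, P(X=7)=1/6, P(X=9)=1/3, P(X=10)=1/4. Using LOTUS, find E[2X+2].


E[2X+2] = sum(g(x)*P(x))
= 8*1/4 + 16*1/6 + 20*1/3 + 22*1/4
= 101/6

101/6


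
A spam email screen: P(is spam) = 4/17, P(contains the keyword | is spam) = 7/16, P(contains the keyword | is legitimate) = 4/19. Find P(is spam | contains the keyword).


P(A) = P(A|B)P(B) + P(A|B')P(B') = 7/16*4/17 + 4/19*13/17 = 341/1292
P(B|A) = P(A|B)P(B)/P(A) = (7/68)/(341/1292) = 133/341

133/341


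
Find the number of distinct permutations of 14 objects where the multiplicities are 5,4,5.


14! = 87178291200
Denominator: 5!=120 * 4!=24 * 5!=120
Coefficient = 87178291200 / 345600 = 252252

252252


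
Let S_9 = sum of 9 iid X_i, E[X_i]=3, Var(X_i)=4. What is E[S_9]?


E[S_n] = n*E[X_1] = 9*3 = 27

27


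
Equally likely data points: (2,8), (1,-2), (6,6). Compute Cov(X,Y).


E[X]=3, E[Y]=4, E[XY]=50/3
Cov(X,Y) = E[XY] - E[X]E[Y] = 50/3 - 3*4 = 14/3

14/3


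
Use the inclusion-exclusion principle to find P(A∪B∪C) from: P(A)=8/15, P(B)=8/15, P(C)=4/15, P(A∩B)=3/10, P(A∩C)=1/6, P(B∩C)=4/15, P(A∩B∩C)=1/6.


P(A∪B∪C) = P(A)+P(B)+P(C) - P(AB)-P(AC)-P(BC) + P(ABC)
= 8/15+8/15+4/15 - 3/10-1/6-4/15 + 1/6
= 23/30

23/30


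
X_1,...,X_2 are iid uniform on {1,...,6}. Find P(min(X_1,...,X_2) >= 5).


P(min >= 5) = P(all X_i >= 5) = (P(X_1 >= 5))^2
= (2/6)^2 = (1/3)^2 = 1/9

1/9


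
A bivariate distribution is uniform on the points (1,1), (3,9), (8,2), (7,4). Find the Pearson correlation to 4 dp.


Cov(X,Y) = -1.0000, Var(X) = 8.1875, Var(Y) = 9.5000
rho = Cov/(sqrt(VarX)*sqrt(VarY)) = -0.1134

-0.1134


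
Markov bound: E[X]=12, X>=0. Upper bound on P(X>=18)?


Markov: P(X >= a) <= E[X]/a
P(X >= 18) <= 12/18 = 2/3

2/3


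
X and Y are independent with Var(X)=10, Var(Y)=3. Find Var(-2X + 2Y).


Independence => Cov(X,Y)=0
Var(-2X + 2Y) = (-2)^2*Var(X) + 2^2*Var(Y)
= 4*10 + 4*3 = 52

52


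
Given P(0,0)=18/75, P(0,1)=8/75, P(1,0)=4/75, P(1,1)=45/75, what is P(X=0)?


P(X=0) = P(0,0)+P(0,1) = 18/75 + 8/75 = 26/75

26/75


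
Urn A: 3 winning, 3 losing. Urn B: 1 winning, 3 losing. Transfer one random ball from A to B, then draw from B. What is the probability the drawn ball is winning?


P(transfer winning) = 3/6 = 1/2; P(transfer losing) = 1/2
If winning transferred: Urn II has 2 winning of 5, so P(winning|winning moved) = 2/5
If losing transferred: Urn II has 1 winning of 5, so P(winning|losing moved) = 1/5
By total probability: P(winning) = 1/2*2/5 + 1/2*1/5 = 3/10

3/10


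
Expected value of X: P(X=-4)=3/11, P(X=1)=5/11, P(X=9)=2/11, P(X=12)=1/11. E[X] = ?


E[X] = sum(x * P(x))
= -4*3/11 + 1*5/11 + 9*2/11 + 12*1/11
= 23/11

23/11


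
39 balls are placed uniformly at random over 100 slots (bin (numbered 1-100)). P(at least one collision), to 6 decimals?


P(all different) = prod((100-i)/100 for i=0..38) = 0.000184
P(at least one match) = 1 - 0.000184 = 0.999816

0.999816


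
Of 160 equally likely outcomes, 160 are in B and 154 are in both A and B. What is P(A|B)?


P(A|B) = P(A∩B)/P(B) = (154/160)/(160/160) = 154/160 = 77/80

77/80


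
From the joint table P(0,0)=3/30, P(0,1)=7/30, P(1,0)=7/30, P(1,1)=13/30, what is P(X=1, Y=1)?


Read from table: P(X=1, Y=1) = 13/30

13/30


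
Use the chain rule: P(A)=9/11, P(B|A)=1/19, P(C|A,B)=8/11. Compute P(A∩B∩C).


P(A∩B∩C) = P(A) * P(B|A) * P(C|A∩B)
= 9/11 * 1/19 * 8/11
= 9/209 * 8/11 = 72/2299

72/2299


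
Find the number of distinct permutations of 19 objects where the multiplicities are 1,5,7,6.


19! = 121645100408832000
Denominator: 1!=1 * 5!=120 * 7!=5040 * 6!=720
Coefficient = 121645100408832000 / 435456000 = 279351072

279351072


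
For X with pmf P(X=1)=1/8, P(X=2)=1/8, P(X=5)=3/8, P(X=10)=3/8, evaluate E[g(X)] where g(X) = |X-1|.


E[|X-1|] = sum(g(x)*P(x))
= 0*1/8 + 1*1/8 + 4*3/8 + 9*3/8
= 5

5


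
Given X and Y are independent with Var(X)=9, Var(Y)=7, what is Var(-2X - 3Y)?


Independence => Cov(X,Y)=0
Var(-2X - 3Y) = (-2)^2*Var(X) + (-3)^2*Var(Y)
= 4*9 + 9*7 = 99

99


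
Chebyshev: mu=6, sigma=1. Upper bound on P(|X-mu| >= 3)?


k = 3/1 = 3
Chebyshev: P(|X-mu| >= k*sigma) <= 1/k^2 = 1/3^2 = 1/9

1/9


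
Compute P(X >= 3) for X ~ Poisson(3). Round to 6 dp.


P(X>=3) = 1 - P(X<=2) = 1 - (e^(-3)*3^0/0! + e^(-3)*3^1/1! + e^(-3)*3^2/2!)
≈ 1 - (0.0497870684 + 0.1493612051 + 0.2240418077)
= 1 - 0.4231900812 = 0.5768099188
≈ 0.576810

0.576810


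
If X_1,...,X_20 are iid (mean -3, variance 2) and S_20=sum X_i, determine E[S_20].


E[S_n] = n*E[X_1] = 20*-3 = -60

-60


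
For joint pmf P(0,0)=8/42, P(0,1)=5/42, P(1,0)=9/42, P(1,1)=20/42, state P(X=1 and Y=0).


Read from table: P(X=1, Y=0) = 9/42 = 3/14

3/14


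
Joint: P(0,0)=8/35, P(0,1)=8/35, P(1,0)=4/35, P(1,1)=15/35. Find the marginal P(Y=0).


P(Y=0) = P(0,0)+P(1,0) = 8/35 + 4/35 = 12/35

12/35


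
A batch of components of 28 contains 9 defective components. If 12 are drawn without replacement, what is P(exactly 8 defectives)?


P(X=8) = C(9,8)*C(19,4) / C(28,12)
= 9*3876 / 30421755
= 34884/30421755 = 12/10465

12/10465


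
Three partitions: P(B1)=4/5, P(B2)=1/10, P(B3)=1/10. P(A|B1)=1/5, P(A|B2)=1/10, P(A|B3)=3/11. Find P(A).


P(A) = P(A|B1)P(B1) + P(A|B2)P(B2) + P(A|B3)P(B3)
= 1/5*4/5 + 1/10*1/10 + 3/11*1/10
= 4/25 + 1/100 + 3/110 = 217/1100

217/1100


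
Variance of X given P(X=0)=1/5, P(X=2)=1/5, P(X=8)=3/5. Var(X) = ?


E[X] = 26/5, E[X^2] = 196/5
Var(X) = E[X^2] - (E[X])^2 = 196/5 - (26/5)^2 = 304/25

304/25


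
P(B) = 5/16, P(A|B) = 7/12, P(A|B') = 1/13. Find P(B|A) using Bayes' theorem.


P(A) = P(A|B)P(B) + P(A|B')P(B') = 7/12*5/16 + 1/13*11/16 = 587/2496
P(B|A) = P(A|B)P(B)/P(A) = (35/192)/(587/2496) = 455/587

455/587


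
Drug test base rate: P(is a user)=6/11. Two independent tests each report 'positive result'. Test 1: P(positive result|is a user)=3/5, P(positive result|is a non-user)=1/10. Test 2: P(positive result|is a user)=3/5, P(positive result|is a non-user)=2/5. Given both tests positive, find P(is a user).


After test 1: P(+) = 3/5*6/11 + 1/10*5/11 = 41/110
P(B|+) = (18/55)/(41/110) = 36/41
After test 2 (use post1 as new prior): P(+) = 3/5*36/41 + 2/5*5/41 = 118/205
P(B|+,+) = (108/205)/(118/205) = 54/59

54/59


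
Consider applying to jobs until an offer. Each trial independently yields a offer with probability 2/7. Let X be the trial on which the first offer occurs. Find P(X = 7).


P(X=7) = (1-p)^6 * p = (5/7)^6 * 2/7
= 15625/117649 * 2/7 = 31250/823543

31250/823543


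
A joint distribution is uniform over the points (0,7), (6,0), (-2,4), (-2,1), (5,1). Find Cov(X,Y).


E[X]=7/5, E[Y]=13/5, E[XY]=-1
Cov(X,Y) = E[XY] - E[X]E[Y] = -1 - 7/5*13/5 = -116/25

-116/25


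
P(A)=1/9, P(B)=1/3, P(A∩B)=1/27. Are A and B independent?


P(A)*P(B) = 1/9*1/3 = 1/27
P(A∩B) = 1/27, which equals P(A)P(B), so independent

Yes, A and B are independent


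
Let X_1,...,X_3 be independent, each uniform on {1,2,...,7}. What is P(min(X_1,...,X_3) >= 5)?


P(min >= 5) = P(all X_i >= 5) = (P(X_1 >= 5))^3
= (3/7)^3 = 27/343

27/343


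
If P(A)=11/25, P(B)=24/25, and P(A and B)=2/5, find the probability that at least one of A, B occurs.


P(A∪B) = P(A) + P(B) - P(A∩B)
= 11/25 + 24/25 - 2/5 = 1

1


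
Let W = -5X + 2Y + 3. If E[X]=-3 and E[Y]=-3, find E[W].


E[-5X + 2Y + 3] = -5*E[X] + 2*E[Y] + 3
= (-5)*(-3) + (2)*(-3) + (3)
= 15 - 6 + 3 = 12

12


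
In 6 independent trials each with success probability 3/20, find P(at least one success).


P(at least one) = 1 - P(none)
P(none) = (1 - 3/20)^6 = (17/20)^6 = 24137569/64000000
P(at least one) = 1 - 24137569/64000000 = 39862431/64000000

39862431/64000000


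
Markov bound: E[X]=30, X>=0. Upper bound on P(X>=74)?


Markov: P(X >= a) <= E[X]/a
P(X >= 74) <= 30/74 = 15/37

15/37


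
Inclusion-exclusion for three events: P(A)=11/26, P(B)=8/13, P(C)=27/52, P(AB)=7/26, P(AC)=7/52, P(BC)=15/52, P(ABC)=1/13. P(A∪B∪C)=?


P(A∪B∪C) = P(A)+P(B)+P(C) - P(AB)-P(AC)-P(BC) + P(ABC)
= 11/26+8/13+27/52 - 7/26-7/52-15/52 + 1/13
= 49/52

49/52


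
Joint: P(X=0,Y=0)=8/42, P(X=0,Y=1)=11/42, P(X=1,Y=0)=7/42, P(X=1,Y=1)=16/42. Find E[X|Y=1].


P(Y=1) = 27/42
E[X|Y=1] = (0*11 + 1*16)/27 = 16/27

16/27


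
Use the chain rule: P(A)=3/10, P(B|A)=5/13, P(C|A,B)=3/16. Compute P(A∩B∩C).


P(A∩B∩C) = P(A) * P(B|A) * P(C|A∩B)
= 3/10 * 5/13 * 3/16
= 3/26 * 3/16 = 9/416

9/416


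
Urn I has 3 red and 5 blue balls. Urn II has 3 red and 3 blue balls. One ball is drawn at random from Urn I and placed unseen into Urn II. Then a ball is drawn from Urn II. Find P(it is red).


P(transfer red) = 3/8; P(transfer blue) = 5/8
If red transferred: Urn II has 4 red of 7, so P(red|red moved) = 4/7
If blue transferred: Urn II has 3 red of 7, so P(red|blue moved) = 3/7
By total probability: P(red) = 3/8*4/7 + 5/8*3/7 = 27/56

27/56


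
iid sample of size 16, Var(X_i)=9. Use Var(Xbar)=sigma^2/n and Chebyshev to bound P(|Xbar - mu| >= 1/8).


Var(Xbar) = Var(X)/n = 9/16
Chebyshev: P(|Xbar-mu| >= 1/8) <= Var(Xbar)/(1/8)^2 = (9/16)/(1/64) = 36
Bound exceeds 1, so trivial bound: 1

1


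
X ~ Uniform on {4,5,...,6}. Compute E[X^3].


E[X^3] = (1/3) * sum(x^3 for x=4..6)
= 405/3 = 135

135


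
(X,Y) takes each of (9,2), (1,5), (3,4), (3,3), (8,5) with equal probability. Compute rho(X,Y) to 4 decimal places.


Cov(X,Y) = -1.4400, Var(X) = 9.7600, Var(Y) = 1.3600
rho = Cov/(sqrt(VarX)*sqrt(VarY)) = -0.3952

-0.3952


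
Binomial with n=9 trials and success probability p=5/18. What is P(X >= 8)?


P(X>=8) = P(X=8) + P(X=9)
= 5078125/22039921152 + 1953125/198359290368
= 23828125/99179645184

23828125/99179645184


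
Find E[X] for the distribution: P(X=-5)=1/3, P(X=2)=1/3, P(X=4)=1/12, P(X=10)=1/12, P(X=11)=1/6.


E[X] = sum(x * P(x))
= -5*1/3 + 2*1/3 + 4*1/12 + 10*1/12 + 11*1/6
= 2

2


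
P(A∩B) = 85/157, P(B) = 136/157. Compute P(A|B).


P(A|B) = P(A∩B)/P(B) = (85/157)/(136/157) = 85/136 = 5/8

5/8


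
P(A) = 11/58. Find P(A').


P(A') = 1 - P(A) = 1 - 11/58 = 47/58

47/58


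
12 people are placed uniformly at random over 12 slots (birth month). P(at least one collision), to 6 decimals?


P(all different) = prod((12-i)/12 for i=0..11) = 0.000054
P(at least one match) = 1 - 0.000054 = 0.999946

0.999946


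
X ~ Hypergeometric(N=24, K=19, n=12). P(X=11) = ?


P(X=11) = C(19,11)*C(5,1) / C(24,12)
= 75582*5 / 2704156
= 377910/2704156 = 45/322

45/322


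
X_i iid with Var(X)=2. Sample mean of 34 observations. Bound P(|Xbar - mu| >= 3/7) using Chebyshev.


Var(Xbar) = Var(X)/n = 2/34
Chebyshev: P(|Xbar-mu| >= 3/7) <= Var(Xbar)/(3/7)^2 = (1/17)/(9/49) = 49/153

49/153


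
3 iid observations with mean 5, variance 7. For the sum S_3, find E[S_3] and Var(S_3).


E[S_n] = n*mu = 3*5 = 15
Var(S_n) = n*sigma^2 = 3*7 = 21

E[S_3]=15, Var(S_3)=21


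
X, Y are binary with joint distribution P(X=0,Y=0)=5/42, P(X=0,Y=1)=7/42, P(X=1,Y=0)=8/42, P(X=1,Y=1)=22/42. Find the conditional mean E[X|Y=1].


P(Y=1) = 29/42
E[X|Y=1] = (0*7 + 1*22)/29 = 22/29

22/29


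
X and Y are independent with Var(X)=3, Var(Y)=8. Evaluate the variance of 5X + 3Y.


Independence => Cov(X,Y)=0
Var(5X + 3Y) = 5^2*Var(X) + 3^2*Var(Y)
= 25*3 + 9*8 = 147

147


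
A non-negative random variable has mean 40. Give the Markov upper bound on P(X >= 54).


Markov: P(X >= a) <= E[X]/a
P(X >= 54) <= 40/54 = 20/27

20/27


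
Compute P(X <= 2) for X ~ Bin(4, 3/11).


P(X<=2) = P(X=0) + P(X=1) + P(X=2)
= 4096/14641 + 6144/14641 + 3456/14641
= 13696/14641

13696/14641


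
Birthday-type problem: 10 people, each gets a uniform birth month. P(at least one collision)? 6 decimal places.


P(all different) = prod((12-i)/12 for i=0..9) = 0.003868
P(at least one match) = 1 - 0.003868 = 0.996132

0.996132


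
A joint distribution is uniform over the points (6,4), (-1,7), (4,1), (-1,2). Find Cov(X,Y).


E[X]=2, E[Y]=7/2, E[XY]=19/4
Cov(X,Y) = E[XY] - E[X]E[Y] = 19/4 - 2*7/2 = -9/4

-9/4


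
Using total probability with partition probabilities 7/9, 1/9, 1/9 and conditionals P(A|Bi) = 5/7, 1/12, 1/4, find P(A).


P(A) = P(A|B1)P(B1) + P(A|B2)P(B2) + P(A|B3)P(B3)
= 5/7*7/9 + 1/12*1/9 + 1/4*1/9
= 5/9 + 1/108 + 1/36 = 16/27

16/27


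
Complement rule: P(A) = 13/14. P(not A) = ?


P(A') = 1 - P(A) = 1 - 13/14 = 1/14

1/14


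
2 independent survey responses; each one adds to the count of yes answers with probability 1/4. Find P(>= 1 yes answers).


P(at least one) = 1 - P(none)
P(none) = (1 - 1/4)^2 = (3/4)^2 = 9/16
P(at least one) = 1 - 9/16 = 7/16

7/16


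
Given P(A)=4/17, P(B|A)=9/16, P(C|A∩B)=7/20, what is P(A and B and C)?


P(A∩B∩C) = P(A) * P(B|A) * P(C|A∩B)
= 4/17 * 9/16 * 7/20
= 9/68 * 7/20 = 63/1360

63/1360


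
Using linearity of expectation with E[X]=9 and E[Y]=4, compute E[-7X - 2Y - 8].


E[-7X - 2Y - 8] = -7*E[X] - 2*E[Y] - 8
= (-7)*(9) + (-2)*(4) + (-8)
= -63 - 8 - 8 = -79

-79


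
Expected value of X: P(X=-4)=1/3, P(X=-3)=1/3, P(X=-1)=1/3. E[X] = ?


E[X] = sum(x * P(x))
= -4*1/3 - 3*1/3 - 1*1/3
= -8/3

-8/3


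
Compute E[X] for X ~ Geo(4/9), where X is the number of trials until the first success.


For geometric (trials until first success), E[X] = 1/p = 1/(4/9) = 9/4

9/4


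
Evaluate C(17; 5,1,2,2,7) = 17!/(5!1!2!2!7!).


17! = 355687428096000
Denominator: 5!=120 * 1!=1 * 2!=2 * 2!=2 * 7!=5040
Coefficient = 355687428096000 / 2419200 = 147026880

147026880


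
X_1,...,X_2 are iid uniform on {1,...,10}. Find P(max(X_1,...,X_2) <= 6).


P(max <= 6) = P(all X_i <= 6) = (P(X_1 <= 6))^2
= (6/10)^2 = (3/5)^2 = 9/25

9/25


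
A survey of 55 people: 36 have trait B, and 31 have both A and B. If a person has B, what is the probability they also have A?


P(A|B) = P(A∩B)/P(B) = (31/55)/(36/55) = 31/36

31/36


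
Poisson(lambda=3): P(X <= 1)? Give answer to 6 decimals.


P(X<=1) = e^(-3)*3^0/0! + e^(-3)*3^1/1!
≈ 0.0497870684 + 0.1493612051
= 0.1991482735
≈ 0.199148

0.199148


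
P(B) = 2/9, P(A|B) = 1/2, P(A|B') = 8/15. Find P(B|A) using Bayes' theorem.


P(A) = P(A|B)P(B) + P(A|B')P(B') = 1/2*2/9 + 8/15*7/9 = 71/135
P(B|A) = P(A|B)P(B)/P(A) = (1/9)/(71/135) = 15/71

15/71


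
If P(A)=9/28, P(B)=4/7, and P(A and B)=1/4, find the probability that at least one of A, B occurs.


P(A∪B) = P(A) + P(B) - P(A∩B)
= 9/28 + 4/7 - 1/4 = 9/14

9/14


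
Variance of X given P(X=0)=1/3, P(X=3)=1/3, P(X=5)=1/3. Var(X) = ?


E[X] = 8/3, E[X^2] = 34/3
Var(X) = E[X^2] - (E[X])^2 = 34/3 - (8/3)^2 = 38/9

38/9


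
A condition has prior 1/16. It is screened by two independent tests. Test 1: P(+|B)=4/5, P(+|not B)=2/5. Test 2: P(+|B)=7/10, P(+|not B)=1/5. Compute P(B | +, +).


After test 1: P(+) = 4/5*1/16 + 2/5*15/16 = 17/40
P(B|+) = (1/20)/(17/40) = 2/17
After test 2 (use post1 as new prior): P(+) = 7/10*2/17 + 1/5*15/17 = 22/85
P(B|+,+) = (7/85)/(22/85) = 7/22

7/22


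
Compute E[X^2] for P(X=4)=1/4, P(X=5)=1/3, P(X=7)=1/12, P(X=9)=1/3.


E[X^2] = sum(g(x)*P(x))
= 16*1/4 + 25*1/3 + 49*1/12 + 81*1/3
= 521/12

521/12


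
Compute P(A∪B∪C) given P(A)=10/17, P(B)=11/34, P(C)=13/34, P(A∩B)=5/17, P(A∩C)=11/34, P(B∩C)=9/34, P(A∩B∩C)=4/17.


P(A∪B∪C) = P(A)+P(B)+P(C) - P(AB)-P(AC)-P(BC) + P(ABC)
= 10/17+11/34+13/34 - 5/17-11/34-9/34 + 4/17
= 11/17

11/17


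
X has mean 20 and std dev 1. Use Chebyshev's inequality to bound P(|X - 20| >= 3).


k = 3/1 = 3
Chebyshev: P(|X-mu| >= k*sigma) <= 1/k^2 = 1/3^2 = 1/9

1/9


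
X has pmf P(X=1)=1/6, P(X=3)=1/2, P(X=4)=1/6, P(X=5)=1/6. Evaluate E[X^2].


E[X^2] = sum(x^2 * P(x))
= 1*1/6 + 9*1/2 + 16*1/6 + 25*1/6
= 23/2

23/2


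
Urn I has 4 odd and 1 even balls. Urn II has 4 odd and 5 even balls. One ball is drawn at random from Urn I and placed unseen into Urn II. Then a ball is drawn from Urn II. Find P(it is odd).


P(transfer odd) = 4/5; P(transfer even) = 1/5
If odd transferred: Urn II has 5 odd of 10, so P(odd|odd moved) = 1/2
If even transferred: Urn II has 4 odd of 10, so P(odd|even moved) = 2/5
By total probability: P(odd) = 4/5*1/2 + 1/5*2/5 = 12/25

12/25


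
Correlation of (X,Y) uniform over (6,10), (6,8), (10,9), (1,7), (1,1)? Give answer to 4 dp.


Cov(X,Y) = 7.6000, Var(X) = 11.7600, Var(Y) = 10.0000
rho = Cov/(sqrt(VarX)*sqrt(VarY)) = 0.7008

0.7008


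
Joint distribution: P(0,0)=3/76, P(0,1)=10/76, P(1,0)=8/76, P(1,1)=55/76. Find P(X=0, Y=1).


Read from table: P(X=0, Y=1) = 10/76 = 5/38

5/38


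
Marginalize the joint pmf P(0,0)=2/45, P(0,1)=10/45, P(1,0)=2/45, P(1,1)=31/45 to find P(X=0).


P(X=0) = P(0,0)+P(0,1) = 2/45 + 10/45 = 12/45 = 4/15

4/15


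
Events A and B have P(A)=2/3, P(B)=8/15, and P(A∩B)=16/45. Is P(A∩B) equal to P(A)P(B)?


P(A)*P(B) = 2/3*8/15 = 16/45
P(A∩B) = 16/45, which equals P(A)P(B), so independent

Yes, A and B are independent


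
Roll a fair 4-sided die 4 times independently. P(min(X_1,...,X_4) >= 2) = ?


P(min >= 2) = P(all X_i >= 2) = (P(X_1 >= 2))^4
= (3/4)^4 = 81/256

81/256


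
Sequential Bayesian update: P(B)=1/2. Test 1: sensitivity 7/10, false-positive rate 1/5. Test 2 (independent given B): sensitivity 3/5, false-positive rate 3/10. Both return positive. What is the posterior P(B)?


After test 1: P(+) = 7/10*1/2 + 1/5*1/2 = 9/20
P(B|+) = (7/20)/(9/20) = 7/9
After test 2 (use post1 as new prior): P(+) = 3/5*7/9 + 3/10*2/9 = 8/15
P(B|+,+) = (7/15)/(8/15) = 7/8

7/8


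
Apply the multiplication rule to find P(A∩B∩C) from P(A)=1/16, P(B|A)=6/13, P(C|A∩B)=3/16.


P(A∩B∩C) = P(A) * P(B|A) * P(C|A∩B)
= 1/16 * 6/13 * 3/16
= 3/104 * 3/16 = 9/1664

9/1664


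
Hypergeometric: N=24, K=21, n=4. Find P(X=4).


P(X=4) = C(21,4)*C(3,0) / C(24,4)
= 5985*1 / 10626
= 5985/10626 = 285/506

285/506


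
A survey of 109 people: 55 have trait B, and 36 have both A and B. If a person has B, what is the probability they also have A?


P(A|B) = P(A∩B)/P(B) = (36/109)/(55/109) = 36/55

36/55


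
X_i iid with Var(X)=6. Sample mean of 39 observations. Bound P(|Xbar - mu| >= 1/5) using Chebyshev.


Var(Xbar) = Var(X)/n = 6/39
Chebyshev: P(|Xbar-mu| >= 1/5) <= Var(Xbar)/(1/5)^2 = (2/13)/(1/25) = 50/13
Bound exceeds 1, so trivial bound: 1

1


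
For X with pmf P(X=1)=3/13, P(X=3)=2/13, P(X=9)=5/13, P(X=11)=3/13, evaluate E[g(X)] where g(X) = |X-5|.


E[|X-5|] = sum(g(x)*P(x))
= 4*3/13 + 2*2/13 + 4*5/13 + 6*3/13
= 54/13

54/13


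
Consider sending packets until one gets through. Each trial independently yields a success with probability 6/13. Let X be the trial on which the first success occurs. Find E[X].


For geometric (trials until first success), E[X] = 1/p = 1/(6/13) = 13/6

13/6


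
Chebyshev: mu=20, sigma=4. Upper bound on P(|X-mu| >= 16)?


k = 16/4 = 4
Chebyshev: P(|X-mu| >= k*sigma) <= 1/k^2 = 1/4^2 = 1/16

1/16


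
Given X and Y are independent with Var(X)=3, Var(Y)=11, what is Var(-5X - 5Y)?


Independence => Cov(X,Y)=0
Var(-5X - 5Y) = (-5)^2*Var(X) + (-5)^2*Var(Y)
= 25*3 + 25*11 = 350

350


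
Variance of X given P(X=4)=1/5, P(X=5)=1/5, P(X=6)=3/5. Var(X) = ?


E[X] = 27/5, E[X^2] = 149/5
Var(X) = E[X^2] - (E[X])^2 = 149/5 - (27/5)^2 = 16/25

16/25


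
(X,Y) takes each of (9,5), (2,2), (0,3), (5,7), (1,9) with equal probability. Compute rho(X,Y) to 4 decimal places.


Cov(X,Y) = 0.9200, Var(X) = 10.6400, Var(Y) = 6.5600
rho = Cov/(sqrt(VarX)*sqrt(VarY)) = 0.1101

0.1101


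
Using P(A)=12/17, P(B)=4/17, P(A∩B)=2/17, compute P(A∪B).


P(A∪B) = P(A) + P(B) - P(A∩B)
= 12/17 + 4/17 - 2/17 = 14/17

14/17


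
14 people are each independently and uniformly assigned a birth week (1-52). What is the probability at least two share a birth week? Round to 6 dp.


P(all different) = prod((52-i)/52 for i=0..13) = 0.145909
P(at least one match) = 1 - 0.145909 = 0.854091

0.854091


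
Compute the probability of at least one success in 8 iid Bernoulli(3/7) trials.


P(at least one) = 1 - P(none)
P(none) = (1 - 3/7)^8 = (4/7)^8 = 65536/5764801
P(at least one) = 1 - 65536/5764801 = 5699265/5764801

5699265/5764801


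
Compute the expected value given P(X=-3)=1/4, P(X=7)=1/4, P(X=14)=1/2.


E[X] = sum(x * P(x))
= -3*1/4 + 7*1/4 + 14*1/2
= 8

8


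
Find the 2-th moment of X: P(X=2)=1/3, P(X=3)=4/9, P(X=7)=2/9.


E[X^2] = sum(x^2 * P(x))
= 4*1/3 + 9*4/9 + 49*2/9
= 146/9

146/9


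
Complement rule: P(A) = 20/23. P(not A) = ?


P(A') = 1 - P(A) = 1 - 20/23 = 3/23

3/23


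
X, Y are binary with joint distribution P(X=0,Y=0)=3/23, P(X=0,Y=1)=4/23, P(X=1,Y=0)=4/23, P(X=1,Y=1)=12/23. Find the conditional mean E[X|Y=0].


P(Y=0) = 7/23
E[X|Y=0] = (0*3 + 1*4)/7 = 4/7

4/7


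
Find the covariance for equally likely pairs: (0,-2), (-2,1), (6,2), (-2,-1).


E[X]=1/2, E[Y]=0, E[XY]=3
Cov(X,Y) = E[XY] - E[X]E[Y] = 3 - 1/2*0 = 3

3


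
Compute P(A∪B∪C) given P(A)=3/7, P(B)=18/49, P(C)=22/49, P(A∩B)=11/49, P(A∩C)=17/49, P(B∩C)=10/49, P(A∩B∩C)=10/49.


P(A∪B∪C) = P(A)+P(B)+P(C) - P(AB)-P(AC)-P(BC) + P(ABC)
= 3/7+18/49+22/49 - 11/49-17/49-10/49 + 10/49
= 33/49

33/49


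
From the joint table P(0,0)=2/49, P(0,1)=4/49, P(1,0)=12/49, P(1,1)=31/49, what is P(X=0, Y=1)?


Read from table: P(X=0, Y=1) = 4/49

4/49


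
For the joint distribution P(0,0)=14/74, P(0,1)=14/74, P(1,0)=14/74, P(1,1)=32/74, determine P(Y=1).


P(Y=1) = P(0,1)+P(1,1) = 14/74 + 32/74 = 46/74 = 23/37

23/37


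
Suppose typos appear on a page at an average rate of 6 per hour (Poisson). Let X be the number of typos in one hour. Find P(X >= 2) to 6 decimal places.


P(X>=2) = 1 - P(X<=1) = 1 - (e^(-6)*6^0/0! + e^(-6)*6^1/1!)
≈ 1 - (0.0024787522 + 0.0148725131)
= 1 - 0.0173512653 = 0.9826487347
≈ 0.982649

0.982649


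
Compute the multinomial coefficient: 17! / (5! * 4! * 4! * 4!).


17! = 355687428096000
Denominator: 5!=120 * 4!=24 * 4!=24 * 4!=24
Coefficient = 355687428096000 / 1658880 = 214414200

214414200


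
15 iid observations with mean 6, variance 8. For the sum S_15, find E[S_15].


E[S_n] = n*E[X_1] = 15*6 = 90

90


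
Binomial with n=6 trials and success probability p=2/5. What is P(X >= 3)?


P(X>=3) = P(X=3) + P(X=4) + P(X=5) + P(X=6)
= 864/3125 + 432/3125 + 576/15625 + 64/15625
= 1424/3125

1424/3125


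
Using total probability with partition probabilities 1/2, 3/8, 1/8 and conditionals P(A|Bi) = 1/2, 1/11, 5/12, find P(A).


P(A) = P(A|B1)P(B1) + P(A|B2)P(B2) + P(A|B3)P(B3)
= 1/2*1/2 + 1/11*3/8 + 5/12*1/8
= 1/4 + 3/88 + 5/96 = 355/1056

355/1056


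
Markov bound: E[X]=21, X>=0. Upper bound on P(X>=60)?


Markov: P(X >= a) <= E[X]/a
P(X >= 60) <= 21/60 = 7/20

7/20


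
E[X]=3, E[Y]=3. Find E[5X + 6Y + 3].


E[5X + 6Y + 3] = 5*E[X] + 6*E[Y] + 3
= (5)*(3) + (6)*(3) + (3)
= 15 + 18 + 3 = 36

36


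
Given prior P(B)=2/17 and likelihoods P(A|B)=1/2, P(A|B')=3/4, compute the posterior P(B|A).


P(A) = P(A|B)P(B) + P(A|B')P(B') = 1/2*2/17 + 3/4*15/17 = 49/68
P(B|A) = P(A|B)P(B)/P(A) = (1/17)/(49/68) = 4/49

4/49


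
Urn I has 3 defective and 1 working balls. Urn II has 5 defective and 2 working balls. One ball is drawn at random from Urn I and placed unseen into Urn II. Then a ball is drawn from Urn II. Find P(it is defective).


P(transfer defective) = 3/4; P(transfer working) = 1/4
If defective transferred: Urn II has 6 defective of 8, so P(defective|defective moved) = 3/4
If working transferred: Urn II has 5 defective of 8, so P(defective|working moved) = 5/8
By total probability: P(defective) = 3/4*3/4 + 1/4*5/8 = 23/32

23/32


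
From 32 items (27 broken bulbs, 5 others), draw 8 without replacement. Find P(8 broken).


P(X=8) = C(27,8)*C(5,0) / C(32,8)
= 2220075*1 / 10518300
= 2220075/10518300 = 759/3596

759/3596


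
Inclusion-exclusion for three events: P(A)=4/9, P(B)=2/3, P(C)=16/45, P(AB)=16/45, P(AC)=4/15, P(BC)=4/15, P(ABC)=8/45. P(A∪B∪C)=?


P(A∪B∪C) = P(A)+P(B)+P(C) - P(AB)-P(AC)-P(BC) + P(ABC)
= 4/9+2/3+16/45 - 16/45-4/15-4/15 + 8/45
= 34/45

34/45


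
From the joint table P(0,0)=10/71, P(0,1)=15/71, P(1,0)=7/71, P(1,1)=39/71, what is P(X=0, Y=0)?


Read from table: P(X=0, Y=0) = 10/71

10/71


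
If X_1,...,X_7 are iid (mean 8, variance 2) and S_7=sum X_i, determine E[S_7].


E[S_n] = n*E[X_1] = 7*8 = 56

56


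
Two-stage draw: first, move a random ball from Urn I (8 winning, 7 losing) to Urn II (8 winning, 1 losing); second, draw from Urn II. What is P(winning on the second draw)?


P(transfer winning) = 8/15; P(transfer losing) = 7/15
If winning transferred: Urn II has 9 winning of 10, so P(winning|winning moved) = 9/10
If losing transferred: Urn II has 8 winning of 10, so P(winning|losing moved) = 4/5
By total probability: P(winning) = 8/15*9/10 + 7/15*4/5 = 64/75

64/75


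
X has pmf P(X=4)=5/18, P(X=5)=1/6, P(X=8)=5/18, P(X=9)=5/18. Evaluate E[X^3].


E[X^3] = sum(x^3 * P(x))
= 64*5/18 + 125*1/6 + 512*5/18 + 729*5/18
= 1150/3

1150/3


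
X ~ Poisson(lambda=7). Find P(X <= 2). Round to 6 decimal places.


P(X<=2) = e^(-7)*7^0/0! + e^(-7)*7^1/1! + e^(-7)*7^2/2!
≈ 0.0009118820 + 0.0063831738 + 0.0223411082
= 0.0296361640
≈ 0.029636

0.029636


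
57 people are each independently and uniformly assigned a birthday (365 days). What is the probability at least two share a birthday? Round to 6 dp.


P(all different) = prod((365-i)/365 for i=0..56) = 0.009878
P(at least one match) = 1 - 0.009878 = 0.990122

0.990122


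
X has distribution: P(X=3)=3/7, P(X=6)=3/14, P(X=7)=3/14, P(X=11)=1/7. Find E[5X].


E[5X] = sum(g(x)*P(x))
= 15*3/7 + 30*3/14 + 35*3/14 + 55*1/7
= 395/14

395/14


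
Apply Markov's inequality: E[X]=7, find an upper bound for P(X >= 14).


Markov: P(X >= a) <= E[X]/a
P(X >= 14) <= 7/14 = 1/2

1/2


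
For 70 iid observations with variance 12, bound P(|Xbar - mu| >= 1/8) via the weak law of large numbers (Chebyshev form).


Var(Xbar) = Var(X)/n = 12/70
Chebyshev: P(|Xbar-mu| >= 1/8) <= Var(Xbar)/(1/8)^2 = (6/35)/(1/64) = 384/35
Bound exceeds 1, so trivial bound: 1

1


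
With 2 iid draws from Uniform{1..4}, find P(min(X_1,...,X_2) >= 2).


P(min >= 2) = P(all X_i >= 2) = (P(X_1 >= 2))^2
= (3/4)^2 = 9/16

9/16


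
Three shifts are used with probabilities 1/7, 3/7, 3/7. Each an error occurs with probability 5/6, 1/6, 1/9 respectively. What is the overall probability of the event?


P(A) = P(A|B1)P(B1) + P(A|B2)P(B2) + P(A|B3)P(B3)
= 5/6*1/7 + 1/6*3/7 + 1/9*3/7
= 5/42 + 1/14 + 1/21 = 5/21

5/21


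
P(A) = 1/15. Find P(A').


P(A') = 1 - P(A) = 1 - 1/15 = 14/15

14/15


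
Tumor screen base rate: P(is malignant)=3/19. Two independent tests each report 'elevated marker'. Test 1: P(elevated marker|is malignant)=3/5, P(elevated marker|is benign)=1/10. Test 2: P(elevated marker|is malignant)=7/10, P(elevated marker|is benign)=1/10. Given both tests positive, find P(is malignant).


After test 1: P(+) = 3/5*3/19 + 1/10*16/19 = 17/95
P(B|+) = (9/95)/(17/95) = 9/17
After test 2 (use post1 as new prior): P(+) = 7/10*9/17 + 1/10*8/17 = 71/170
P(B|+,+) = (63/170)/(71/170) = 63/71

63/71


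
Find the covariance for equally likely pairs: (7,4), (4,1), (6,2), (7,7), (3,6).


E[X]=27/5, E[Y]=4, E[XY]=111/5
Cov(X,Y) = E[XY] - E[X]E[Y] = 111/5 - 27/5*4 = 3/5

3/5


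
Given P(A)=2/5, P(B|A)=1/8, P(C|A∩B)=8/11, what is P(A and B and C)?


P(A∩B∩C) = P(A) * P(B|A) * P(C|A∩B)
= 2/5 * 1/8 * 8/11
= 1/20 * 8/11 = 2/55

2/55


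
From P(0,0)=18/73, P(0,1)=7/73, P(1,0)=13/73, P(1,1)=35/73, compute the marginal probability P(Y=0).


P(Y=0) = P(0,0)+P(1,0) = 18/73 + 13/73 = 31/73

31/73


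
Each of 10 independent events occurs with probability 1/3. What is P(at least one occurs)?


P(at least one) = 1 - P(none)
P(none) = (1 - 1/3)^10 = (2/3)^10 = 1024/59049
P(at least one) = 1 - 1024/59049 = 58025/59049

58025/59049


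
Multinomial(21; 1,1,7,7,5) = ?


21! = 51090942171709440000
Denominator: 1!=1 * 1!=1 * 7!=5040 * 7!=5040 * 5!=120
Coefficient = 51090942171709440000 / 3048192000 = 16761064320

16761064320


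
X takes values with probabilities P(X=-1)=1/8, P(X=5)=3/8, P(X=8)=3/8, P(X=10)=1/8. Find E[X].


E[X] = sum(x * P(x))
= -1*1/8 + 5*3/8 + 8*3/8 + 10*1/8
= 6

6


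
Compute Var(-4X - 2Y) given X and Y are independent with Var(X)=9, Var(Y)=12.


Independence => Cov(X,Y)=0
Var(-4X - 2Y) = (-4)^2*Var(X) + (-2)^2*Var(Y)
= 16*9 + 4*12 = 192

192


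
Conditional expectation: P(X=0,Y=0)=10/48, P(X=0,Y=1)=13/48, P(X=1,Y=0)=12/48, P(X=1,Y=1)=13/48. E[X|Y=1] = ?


P(Y=1) = 26/48
E[X|Y=1] = (0*13 + 1*13)/26 = 13/26 = 1/2

1/2


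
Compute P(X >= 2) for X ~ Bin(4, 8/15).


P(X>=2) = P(X=2) + P(X=3) + P(X=4)
= 6272/16875 + 14336/50625 + 4096/50625
= 12416/16875

12416/16875


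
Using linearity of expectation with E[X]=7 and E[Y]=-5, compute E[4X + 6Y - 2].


E[4X + 6Y - 2] = 4*E[X] + 6*E[Y] - 2
= (4)*(7) + (6)*(-5) + (-2)
= 28 - 30 - 2 = -4

-4


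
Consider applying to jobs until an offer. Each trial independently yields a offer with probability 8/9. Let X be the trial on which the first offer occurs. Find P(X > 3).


P(X > 3) = P(first 3 trials all fail) = (1-p)^3 = (1/9)^3 = 1/729

1/729


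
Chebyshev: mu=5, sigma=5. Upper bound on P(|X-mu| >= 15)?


k = 15/5 = 3
Chebyshev: P(|X-mu| >= k*sigma) <= 1/k^2 = 1/3^2 = 1/9

1/9


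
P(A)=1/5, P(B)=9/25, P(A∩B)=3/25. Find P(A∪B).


P(A∪B) = P(A) + P(B) - P(A∩B)
= 1/5 + 9/25 - 3/25 = 11/25

11/25


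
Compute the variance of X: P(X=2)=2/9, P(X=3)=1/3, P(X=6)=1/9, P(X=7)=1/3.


E[X] = 40/9, E[X^2] = 218/9
Var(X) = E[X^2] - (E[X])^2 = 218/9 - (40/9)^2 = 362/81

362/81


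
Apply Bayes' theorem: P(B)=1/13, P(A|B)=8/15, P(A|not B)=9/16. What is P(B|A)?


P(A) = P(A|B)P(B) + P(A|B')P(B') = 8/15*1/13 + 9/16*12/13 = 437/780
P(B|A) = P(A|B)P(B)/P(A) = (8/195)/(437/780) = 32/437

32/437


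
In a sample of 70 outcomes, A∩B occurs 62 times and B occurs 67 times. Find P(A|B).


P(A|B) = P(A∩B)/P(B) = (62/70)/(67/70) = 62/67

62/67


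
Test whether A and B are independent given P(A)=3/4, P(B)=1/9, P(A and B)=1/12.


P(A)*P(B) = 3/4*1/9 = 1/12
P(A∩B) = 1/12, which equals P(A)P(B), so independent

Yes, A and B are independent


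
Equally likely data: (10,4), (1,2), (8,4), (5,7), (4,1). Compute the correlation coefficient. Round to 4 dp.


Cov(X,Y) = 2.4400, Var(X) = 9.8400, Var(Y) = 4.2400
rho = Cov/(sqrt(VarX)*sqrt(VarY)) = 0.3778

0.3778


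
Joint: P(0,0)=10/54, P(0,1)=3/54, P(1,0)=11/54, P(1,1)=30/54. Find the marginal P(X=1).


P(X=1) = P(1,0)+P(1,1) = 11/54 + 30/54 = 41/54

41/54


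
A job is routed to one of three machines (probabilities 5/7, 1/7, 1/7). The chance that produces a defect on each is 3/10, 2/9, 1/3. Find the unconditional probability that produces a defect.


P(A) = P(A|B1)P(B1) + P(A|B2)P(B2) + P(A|B3)P(B3)
= 3/10*5/7 + 2/9*1/7 + 1/3*1/7
= 3/14 + 2/63 + 1/21 = 37/126

37/126


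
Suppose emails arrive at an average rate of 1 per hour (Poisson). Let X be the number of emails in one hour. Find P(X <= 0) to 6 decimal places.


P(X<=0) = e^(-1)*1^0/0!
≈ 0.3678794412
≈ 0.367879

0.367879


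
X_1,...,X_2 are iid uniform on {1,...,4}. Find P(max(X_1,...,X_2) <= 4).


P(max <= 4) = P(all X_i <= 4) = (P(X_1 <= 4))^2
= (4/4)^2 = 1^2 = 1

1


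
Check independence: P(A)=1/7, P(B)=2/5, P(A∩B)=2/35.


P(A)*P(B) = 1/7*2/5 = 2/35
P(A∩B) = 2/35, which equals P(A)P(B), so independent

Yes, A and B are independent


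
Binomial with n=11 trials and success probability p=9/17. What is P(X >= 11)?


P(X>=11) = P(X=11)
= 31381059609/34271896307633
= 31381059609/34271896307633

31381059609/34271896307633


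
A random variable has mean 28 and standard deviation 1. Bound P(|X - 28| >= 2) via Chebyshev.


k = 2/1 = 2
Chebyshev: P(|X-mu| >= k*sigma) <= 1/k^2 = 1/2^2 = 1/4

1/4


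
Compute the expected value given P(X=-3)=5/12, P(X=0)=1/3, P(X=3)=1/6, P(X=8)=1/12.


E[X] = sum(x * P(x))
= -3*5/12 + 0*1/3 + 3*1/6 + 8*1/12
= -1/12

-1/12


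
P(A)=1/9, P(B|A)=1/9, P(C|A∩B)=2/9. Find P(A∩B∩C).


P(A∩B∩C) = P(A) * P(B|A) * P(C|A∩B)
= 1/9 * 1/9 * 2/9
= 1/81 * 2/9 = 2/729

2/729


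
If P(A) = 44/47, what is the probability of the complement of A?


P(A') = 1 - P(A) = 1 - 44/47 = 3/47

3/47


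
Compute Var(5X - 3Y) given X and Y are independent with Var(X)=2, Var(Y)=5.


Independence => Cov(X,Y)=0
Var(5X - 3Y) = 5^2*Var(X) + (-3)^2*Var(Y)
= 25*2 + 9*5 = 95

95


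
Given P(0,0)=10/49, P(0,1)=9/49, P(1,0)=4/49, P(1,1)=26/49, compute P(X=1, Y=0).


Read from table: P(X=1, Y=0) = 4/49

4/49


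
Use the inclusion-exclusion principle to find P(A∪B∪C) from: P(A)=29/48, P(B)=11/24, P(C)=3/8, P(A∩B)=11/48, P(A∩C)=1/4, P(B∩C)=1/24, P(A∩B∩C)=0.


P(A∪B∪C) = P(A)+P(B)+P(C) - P(AB)-P(AC)-P(BC) + P(ABC)
= 29/48+11/24+3/8 - 11/48-1/4-1/24 + 0
= 11/12

11/12


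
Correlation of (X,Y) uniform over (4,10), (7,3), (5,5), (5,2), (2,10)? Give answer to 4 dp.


Cov(X,Y) = -4.4000, Var(X) = 2.6400, Var(Y) = 11.6000
rho = Cov/(sqrt(VarX)*sqrt(VarY)) = -0.7951

-0.7951


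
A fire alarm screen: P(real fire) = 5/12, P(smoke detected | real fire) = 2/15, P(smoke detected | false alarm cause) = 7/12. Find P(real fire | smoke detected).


P(A) = P(A|B)P(B) + P(A|B')P(B') = 2/15*5/12 + 7/12*7/12 = 19/48
P(B|A) = P(A|B)P(B)/P(A) = (1/18)/(19/48) = 8/57

8/57


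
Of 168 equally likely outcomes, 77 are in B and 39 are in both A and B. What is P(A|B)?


P(A|B) = P(A∩B)/P(B) = (39/168)/(77/168) = 39/77

39/77


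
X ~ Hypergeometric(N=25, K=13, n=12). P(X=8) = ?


P(X=8) = C(13,8)*C(12,4) / C(25,12)
= 1287*495 / 5200300
= 637065/5200300 = 127413/1040060

127413/1040060


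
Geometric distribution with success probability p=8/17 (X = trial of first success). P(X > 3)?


P(X > 3) = P(first 3 trials all fail) = (1-p)^3 = (9/17)^3 = 729/4913

729/4913


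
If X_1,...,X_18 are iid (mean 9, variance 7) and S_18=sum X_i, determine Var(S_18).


By independence, Var(S_n) = n*Var(X_1) = 18*7 = 126

126


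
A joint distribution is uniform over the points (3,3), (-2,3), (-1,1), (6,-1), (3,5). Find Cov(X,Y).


E[X]=9/5, E[Y]=11/5, E[XY]=11/5
Cov(X,Y) = E[XY] - E[X]E[Y] = 11/5 - 9/5*11/5 = -44/25

-44/25


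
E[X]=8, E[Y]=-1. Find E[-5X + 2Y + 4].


E[-5X + 2Y + 4] = -5*E[X] + 2*E[Y] + 4
= (-5)*(8) + (2)*(-1) + (4)
= -40 - 2 + 4 = -38

-38


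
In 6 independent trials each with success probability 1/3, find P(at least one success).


P(at least one) = 1 - P(none)
P(none) = (1 - 1/3)^6 = (2/3)^6 = 64/729
P(at least one) = 1 - 64/729 = 665/729

665/729


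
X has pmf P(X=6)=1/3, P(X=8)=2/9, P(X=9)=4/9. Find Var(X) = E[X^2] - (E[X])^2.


E[X] = 70/9, E[X^2] = 560/9
Var(X) = E[X^2] - (E[X])^2 = 560/9 - (70/9)^2 = 140/81

140/81


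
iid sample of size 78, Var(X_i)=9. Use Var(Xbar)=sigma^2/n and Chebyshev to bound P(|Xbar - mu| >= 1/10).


Var(Xbar) = Var(X)/n = 9/78
Chebyshev: P(|Xbar-mu| >= 1/10) <= Var(Xbar)/(1/10)^2 = (3/26)/(1/100) = 150/13
Bound exceeds 1, so trivial bound: 1

1


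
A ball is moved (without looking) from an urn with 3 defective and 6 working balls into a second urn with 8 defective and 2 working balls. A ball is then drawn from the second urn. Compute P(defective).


P(transfer defective) = 3/9 = 1/3; P(transfer working) = 2/3
If defective transferred: Urn II has 9 defective of 11, so P(defective|defective moved) = 9/11
If working transferred: Urn II has 8 defective of 11, so P(defective|working moved) = 8/11
By total probability: P(defective) = 1/3*9/11 + 2/3*8/11 = 25/33

25/33


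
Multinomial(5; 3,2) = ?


5! = 120
Denominator: 3!=6 * 2!=2
Coefficient = 120 / 12 = 10

10


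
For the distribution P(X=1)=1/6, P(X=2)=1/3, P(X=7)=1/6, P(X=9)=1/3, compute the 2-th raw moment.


E[X^2] = sum(x^2 * P(x))
= 1*1/6 + 4*1/3 + 49*1/6 + 81*1/3
= 110/3

110/3


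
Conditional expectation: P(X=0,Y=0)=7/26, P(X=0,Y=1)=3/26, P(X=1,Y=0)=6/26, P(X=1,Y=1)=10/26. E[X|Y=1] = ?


P(Y=1) = 13/26
E[X|Y=1] = (0*3 + 1*10)/13 = 10/13

10/13


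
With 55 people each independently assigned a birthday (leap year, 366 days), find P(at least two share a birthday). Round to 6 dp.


P(all different) = prod((366-i)/366 for i=0..54) = 0.013909
P(at least one match) = 1 - 0.013909 = 0.986091

0.986091


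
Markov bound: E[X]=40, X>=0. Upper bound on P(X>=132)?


Markov: P(X >= a) <= E[X]/a
P(X >= 132) <= 40/132 = 10/33

10/33


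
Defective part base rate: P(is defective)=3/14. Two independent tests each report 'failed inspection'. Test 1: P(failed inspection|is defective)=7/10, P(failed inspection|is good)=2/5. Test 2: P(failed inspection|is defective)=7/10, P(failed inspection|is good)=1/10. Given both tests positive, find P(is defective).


After test 1: P(+) = 7/10*3/14 + 2/5*11/14 = 13/28
P(B|+) = (3/20)/(13/28) = 21/65
After test 2 (use post1 as new prior): P(+) = 7/10*21/65 + 1/10*44/65 = 191/650
P(B|+,+) = (147/650)/(191/650) = 147/191

147/191


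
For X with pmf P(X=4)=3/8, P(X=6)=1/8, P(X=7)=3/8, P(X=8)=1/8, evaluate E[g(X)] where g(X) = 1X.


E[1X] = sum(g(x)*P(x))
= 4*3/8 + 6*1/8 + 7*3/8 + 8*1/8
= 47/8

47/8


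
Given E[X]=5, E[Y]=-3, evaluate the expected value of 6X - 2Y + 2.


E[6X - 2Y + 2] = 6*E[X] - 2*E[Y] + 2
= (6)*(5) + (-2)*(-3) + (2)
= 30 + 6 + 2 = 38

38


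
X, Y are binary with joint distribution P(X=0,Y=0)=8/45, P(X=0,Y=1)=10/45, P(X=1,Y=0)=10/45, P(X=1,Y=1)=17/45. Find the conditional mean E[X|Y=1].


P(Y=1) = 27/45
E[X|Y=1] = (0*10 + 1*17)/27 = 17/27

17/27


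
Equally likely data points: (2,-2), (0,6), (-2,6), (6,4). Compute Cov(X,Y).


E[X]=3/2, E[Y]=7/2, E[XY]=2
Cov(X,Y) = E[XY] - E[X]E[Y] = 2 - 3/2*7/2 = -13/4

-13/4


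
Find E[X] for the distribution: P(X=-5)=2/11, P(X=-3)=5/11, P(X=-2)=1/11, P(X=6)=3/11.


E[X] = sum(x * P(x))
= -5*2/11 - 3*5/11 - 2*1/11 + 6*3/11
= -9/11

-9/11
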